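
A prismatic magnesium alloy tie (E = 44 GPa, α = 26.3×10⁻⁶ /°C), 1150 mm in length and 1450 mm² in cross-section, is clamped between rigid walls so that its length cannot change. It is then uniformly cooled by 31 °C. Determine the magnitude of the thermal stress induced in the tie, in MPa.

The supports are rigid, so the total axial strain is zero. The restrained thermal strain is ε = αΔT = 26.3×10⁻⁶ × 31 = 815.3×10⁻⁶.
Hence σ = E·αΔT = 44×10³ × 815.3×10⁻⁶ = 35.87 MPa, tensile.

σ ≈ 35.9 MPa (tensile)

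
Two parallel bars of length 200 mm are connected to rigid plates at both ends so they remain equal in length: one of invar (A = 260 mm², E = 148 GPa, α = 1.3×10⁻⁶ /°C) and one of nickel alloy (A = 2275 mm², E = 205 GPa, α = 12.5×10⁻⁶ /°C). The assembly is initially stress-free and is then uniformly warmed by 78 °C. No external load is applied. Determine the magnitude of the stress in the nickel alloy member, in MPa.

σ ≈ 13.7 MPa (compressive)

The nickel alloy has the larger α, so on heating it would change length more than the invar if both were free. The rigid plates force a common final length, so the nickel alloy is put into compression and the invar into tension, with equal and opposite forces P (no external load).
Equating the net (thermal + elastic) strains gives |α₁ − α₂|·ΔT = P·[1/(A₁E₁) + 1/(A₂E₂)].
|α₁ − α₂|·ΔT = 11.2×10⁻⁶ × 78 = 0.0008736.
1/(A₁E₁) + 1/(A₂E₂) = 1/(260×148×10³) + 1/(2275×205×10³) = 2.813×10⁻⁸ N⁻¹.
So P = 0.0008736 / 2.813×10⁻⁸ = 31.05 kN.
σ_{nickel alloy} = P/A₂ = 31050/2275 = 13.65 MPa, compressive.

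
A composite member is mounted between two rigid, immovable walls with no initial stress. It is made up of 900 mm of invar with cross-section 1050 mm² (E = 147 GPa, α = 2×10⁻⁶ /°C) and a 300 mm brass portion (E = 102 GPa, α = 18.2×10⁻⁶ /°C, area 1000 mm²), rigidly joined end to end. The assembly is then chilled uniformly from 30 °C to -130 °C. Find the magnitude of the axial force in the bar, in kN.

If the supports were absent, the total length change would be Σ αᵢΔT Lᵢ = 2×10⁻⁶×160×900 + 18.2×10⁻⁶×160×300 = 1.162 mm.
Since the ends are fixed, an axial force P builds up, equal in every segment, with P · Σ Lᵢ/(AᵢEᵢ) = δ_free.
The series flexibility is Σ Lᵢ/(AᵢEᵢ) = 900/(1050×147×10³) + 300/(1000×102×10³) = 8.772×10⁻⁶ mm/N.
P = 1.162 / 8.772×10⁻⁶ = 132400 N = 132.4 kN, tensile.

P ≈ 132 kN (tensile)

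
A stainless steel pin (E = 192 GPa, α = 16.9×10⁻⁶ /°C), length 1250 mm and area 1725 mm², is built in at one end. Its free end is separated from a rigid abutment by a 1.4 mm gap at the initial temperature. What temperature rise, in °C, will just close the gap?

ΔT ≈ 66.3 °C

The gap closes when αΔT L = 1.4 mm, since the pin is still unstressed at that instant.
So ΔT = g/(αL) = 1.4/(16.9×10⁻⁶ × 1250) = 66.27 °C.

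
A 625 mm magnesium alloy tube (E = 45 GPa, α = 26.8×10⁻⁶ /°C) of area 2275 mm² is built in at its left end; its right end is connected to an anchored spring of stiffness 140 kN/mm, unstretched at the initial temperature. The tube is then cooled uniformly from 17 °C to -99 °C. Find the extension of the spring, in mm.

The unrestrained thermal change is αΔT L = 26.8×10⁻⁶ × 116 × 625 = 1.943 mm.
Let P be the tensile force in the spring. The tube extends elastically by PL/(AE) and the spring stretches by P/k; together these equal δ_free.
P [ L/(AE) + 1/k ] = δ_free → P [ 625/(2275×45×10³) + 1/(140×10³) ] = 1.943.
P = 1.943 / 1.325×10⁻⁵ = 146700 N.
Spring extension = P/k = 146700/(140×10³) = 1.048 mm.

δ ≈ 1.05 mm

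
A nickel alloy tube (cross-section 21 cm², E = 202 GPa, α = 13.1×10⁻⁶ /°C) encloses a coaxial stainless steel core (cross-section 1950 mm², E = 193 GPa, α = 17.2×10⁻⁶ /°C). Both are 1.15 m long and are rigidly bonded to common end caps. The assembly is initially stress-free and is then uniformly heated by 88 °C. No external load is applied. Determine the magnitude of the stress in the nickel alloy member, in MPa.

The stainless steel has the larger α, so on heating it would change length more than the nickel alloy if both were free. The rigid plates force a common final length, so the stainless steel is put into compression and the nickel alloy into tension, with equal and opposite forces P (no external load).
Equating the net (thermal + elastic) strains gives |α₁ − α₂|·ΔT = P·[1/(A₁E₁) + 1/(A₂E₂)].
|α₁ − α₂|·ΔT = 4.1×10⁻⁶ × 88 = 0.0003608.
1/(A₁E₁) + 1/(A₂E₂) = 1/(2100×202×10³) + 1/(1950×193×10³) = 5.014×10⁻⁹ N⁻¹.
So P = 0.0003608 / 5.014×10⁻⁹ = 71.95 kN.
σ_{nickel alloy} = P/A₁ = 71950/2100 = 34.26 MPa, tensile.

σ ≈ 34.3 MPa (tensile)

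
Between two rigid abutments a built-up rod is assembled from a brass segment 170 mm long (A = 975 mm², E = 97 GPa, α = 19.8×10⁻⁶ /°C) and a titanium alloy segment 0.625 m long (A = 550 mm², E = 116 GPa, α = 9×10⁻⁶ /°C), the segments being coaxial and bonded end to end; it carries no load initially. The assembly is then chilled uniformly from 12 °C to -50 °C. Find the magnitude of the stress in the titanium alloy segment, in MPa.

If the supports were absent, the total length change would be Σ αᵢΔT Lᵢ = 19.8×10⁻⁶×62×170 + 9×10⁻⁶×62×625 = 0.5574 mm.
The walls prevent any net length change, so an axial force P (same in every segment) develops. Compatibility: P · Σ Lᵢ/(AᵢEᵢ) = δ_free.
Σ Lᵢ/(AᵢEᵢ) = 170/(975×97×10³) + 625/(550×116×10³) = 1.159×10⁻⁵ mm/N.
Hence P = δ_free / Σ(L/AE) = 0.5574/1.159×10⁻⁵ = 48.08 kN (tensile).
σ_{titanium alloy} = P / A = 48080 / 550 = 87.42 MPa.

σ ≈ 87.4 MPa (tensile)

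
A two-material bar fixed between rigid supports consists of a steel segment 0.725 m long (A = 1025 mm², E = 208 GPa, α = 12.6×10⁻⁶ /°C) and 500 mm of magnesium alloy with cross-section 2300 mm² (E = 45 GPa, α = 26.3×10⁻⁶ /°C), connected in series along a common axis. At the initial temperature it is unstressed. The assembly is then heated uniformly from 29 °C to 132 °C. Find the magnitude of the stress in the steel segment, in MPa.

σ ≈ 272 MPa (compressive)

If the supports were absent, the total length change would be Σ αᵢΔT Lᵢ = 12.6×10⁻⁶×103×725 + 26.3×10⁻⁶×103×500 = 2.295 mm.
The rigid supports impose zero overall length change; the single axial force P common to all segments must satisfy P Σ Lᵢ/(AᵢEᵢ) = δ_free.
The series flexibility is Σ Lᵢ/(AᵢEᵢ) = 725/(1025×208×10³) + 500/(2300×45×10³) = 8.231×10⁻⁶ mm/N.
P = 2.295 / 8.231×10⁻⁶ = 278900 N = 278.9 kN, compressive.
σ_{steel} = P / A = 278900 / 1025 = 272 MPa.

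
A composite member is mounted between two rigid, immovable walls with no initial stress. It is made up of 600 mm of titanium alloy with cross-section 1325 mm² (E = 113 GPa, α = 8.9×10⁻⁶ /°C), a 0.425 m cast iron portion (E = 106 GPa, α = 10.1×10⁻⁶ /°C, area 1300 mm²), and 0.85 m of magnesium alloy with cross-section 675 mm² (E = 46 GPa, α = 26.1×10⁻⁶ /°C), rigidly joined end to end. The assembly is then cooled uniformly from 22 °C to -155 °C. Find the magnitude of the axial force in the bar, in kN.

With the walls removed the bar would change length by δ_free = Σ αᵢΔT Lᵢ = 8.9×10⁻⁶×177×600 + 10.1×10⁻⁶×177×425 + 26.1×10⁻⁶×177×850 = 5.632 mm.
The rigid supports impose zero overall length change; the single axial force P common to all segments must satisfy P Σ Lᵢ/(AᵢEᵢ) = δ_free.
Σ Lᵢ/(AᵢEᵢ) = 600/(1325×113×10³) + 425/(1300×106×10³) + 850/(675×46×10³) = 3.447×10⁻⁵ mm/N.
So P = 5.632 / 3.447×10⁻⁵ = 163.4 kN, tensile.

P ≈ 163 kN (tensile)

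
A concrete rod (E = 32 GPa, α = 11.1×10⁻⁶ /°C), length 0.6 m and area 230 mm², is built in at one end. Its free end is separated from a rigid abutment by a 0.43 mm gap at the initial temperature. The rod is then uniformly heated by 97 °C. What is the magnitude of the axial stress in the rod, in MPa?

σ ≈ 11.5 MPa (compressive)

Unrestrained expansion: δ_free = αΔT L = 11.1×10⁻⁶ × 97 × 600 = 0.646 mm.
The gap closes (δ_free > 0.43 mm) and the wall then resists a further 0.646 − 0.43 = 0.216 mm of expansion.
So σ = E(δ_free − g)/L = 32×10³ × 0.216/600 = 11.52 MPa.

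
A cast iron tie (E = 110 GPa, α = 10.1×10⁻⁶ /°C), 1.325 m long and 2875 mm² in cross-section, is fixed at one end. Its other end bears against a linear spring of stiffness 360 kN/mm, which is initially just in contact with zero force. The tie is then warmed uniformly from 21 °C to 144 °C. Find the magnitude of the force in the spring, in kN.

The unrestrained thermal change is αΔT L = 10.1×10⁻⁶ × 123 × 1325 = 1.646 mm.
Let P be the compressive force at the spring. The tie shortens elastically by PL/(AE) and the spring compresses by P/k; together these equal δ_free.
So P = δ_free / [L/(AE) + 1/k] = 1.646 / [ 1325/(2875×110×10³) + 1/(360×10³) ].
P = 1.646 / 6.968×10⁻⁶ = 236200 N.

P ≈ 236 kN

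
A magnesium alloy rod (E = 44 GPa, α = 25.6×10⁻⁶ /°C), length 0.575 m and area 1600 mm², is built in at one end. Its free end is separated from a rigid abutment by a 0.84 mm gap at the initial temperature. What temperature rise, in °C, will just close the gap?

Contact occurs when the free expansion equals the gap: αΔT L = 0.84 mm.
ΔT = 0.84 / (25.6×10⁻⁶ × 575) = 57.07 °C.

ΔT ≈ 57.1 °C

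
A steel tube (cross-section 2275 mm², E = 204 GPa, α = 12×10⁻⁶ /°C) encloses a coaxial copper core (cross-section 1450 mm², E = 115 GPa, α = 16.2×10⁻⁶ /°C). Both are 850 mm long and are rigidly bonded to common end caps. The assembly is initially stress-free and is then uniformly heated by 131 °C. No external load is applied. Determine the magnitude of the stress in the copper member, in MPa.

Both members must finish at the same length. With the larger α, the copper tends to over-expand; the plates restrain it, putting the copper in compression and the steel in tension. With no external load the two internal forces are equal and opposite, magnitude P.
Setting the final lengths equal and cancelling L: (α₁ − α₂)ΔT = P/(A₁E₁) + P/(A₂E₂).
|α₁ − α₂|·ΔT = 4.2×10⁻⁶ × 131 = 0.0005502.
1/(A₁E₁) + 1/(A₂E₂) = 1/(2275×204×10³) + 1/(1450×115×10³) = 8.152×10⁻⁹ N⁻¹.
P = 0.0005502 / 8.152×10⁻⁹ = 67500 N = 67.5 kN.
σ_{copper} = P/A₂ = 67500/1450 = 46.55 MPa, compressive.

σ ≈ 46.5 MPa (compressive)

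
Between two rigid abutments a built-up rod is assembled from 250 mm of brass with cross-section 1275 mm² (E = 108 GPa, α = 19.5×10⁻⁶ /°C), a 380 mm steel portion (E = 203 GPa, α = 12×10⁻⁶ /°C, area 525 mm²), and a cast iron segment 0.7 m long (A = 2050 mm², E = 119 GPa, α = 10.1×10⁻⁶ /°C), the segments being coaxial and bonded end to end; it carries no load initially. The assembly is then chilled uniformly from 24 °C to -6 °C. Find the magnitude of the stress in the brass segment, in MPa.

σ ≈ 47.1 MPa (tensile)

With the walls removed the bar would change length by δ_free = Σ αᵢΔT Lᵢ = 19.5×10⁻⁶×30×250 + 12×10⁻⁶×30×380 + 10.1×10⁻⁶×30×700 = 0.4951 mm.
Since the ends are fixed, an axial force P builds up, equal in every segment, with P · Σ Lᵢ/(AᵢEᵢ) = δ_free.
The series flexibility is Σ Lᵢ/(AᵢEᵢ) = 250/(1275×108×10³) + 380/(525×203×10³) + 700/(2050×119×10³) = 8.251×10⁻⁶ mm/N.
So P = 0.4951 / 8.251×10⁻⁶ = 60.01 kN, tensile.
σ_{brass} = P / A = 60010 / 1275 = 47.07 MPa.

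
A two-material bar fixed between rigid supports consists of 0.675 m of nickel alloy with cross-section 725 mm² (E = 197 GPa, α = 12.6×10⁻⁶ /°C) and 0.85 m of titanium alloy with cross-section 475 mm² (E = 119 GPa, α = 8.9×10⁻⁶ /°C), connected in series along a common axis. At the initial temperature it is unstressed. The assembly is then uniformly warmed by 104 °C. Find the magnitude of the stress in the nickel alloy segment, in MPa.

Free thermal expansion of the whole bar: Σ αᵢΔT Lᵢ = 12.6×10⁻⁶×104×675 + 8.9×10⁻⁶×104×850 = 1.671 mm.
Since the ends are fixed, an axial force P builds up, equal in every segment, with P · Σ Lᵢ/(AᵢEᵢ) = δ_free.
The series flexibility is Σ Lᵢ/(AᵢEᵢ) = 675/(725×197×10³) + 850/(475×119×10³) = 1.976×10⁻⁵ mm/N.
P = 1.671 / 1.976×10⁻⁵ = 84560 N = 84.56 kN, compressive.
σ_{nickel alloy} = P / A = 84560 / 725 = 116.6 MPa.

σ ≈ 117 MPa (compressive)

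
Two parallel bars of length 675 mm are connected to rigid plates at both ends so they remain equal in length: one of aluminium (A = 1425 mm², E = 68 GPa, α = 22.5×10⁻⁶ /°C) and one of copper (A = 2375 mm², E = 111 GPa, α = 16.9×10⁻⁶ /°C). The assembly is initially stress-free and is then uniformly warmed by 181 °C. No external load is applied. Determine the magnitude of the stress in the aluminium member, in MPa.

σ ≈ 50.4 MPa (compressive)

Equilibrium of a rigid end plate with no external load gives equal and opposite internal forces ±P in the two members. Since α_{aluminium} > α_{copper}, heating drives the aluminium into compression and the copper into tension.
Equating the net (thermal + elastic) strains gives |α₁ − α₂|·ΔT = P·[1/(A₁E₁) + 1/(A₂E₂)].
|α₁ − α₂|·ΔT = 5.6×10⁻⁶ × 181 = 0.001014.
1/(A₁E₁) + 1/(A₂E₂) = 1/(1425×68×10³) + 1/(2375×111×10³) = 1.411×10⁻⁸ N⁻¹.
So P = 0.001014 / 1.411×10⁻⁸ = 71.82 kN.
σ_{aluminium} = P/A₁ = 71820/1425 = 50.4 MPa, compressive.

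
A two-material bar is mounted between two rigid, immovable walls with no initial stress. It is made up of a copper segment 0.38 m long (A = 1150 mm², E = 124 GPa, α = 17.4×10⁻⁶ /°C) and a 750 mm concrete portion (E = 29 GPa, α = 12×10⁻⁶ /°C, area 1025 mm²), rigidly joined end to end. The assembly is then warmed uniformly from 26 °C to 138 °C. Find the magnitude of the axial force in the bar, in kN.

Free thermal expansion of the whole bar: Σ αᵢΔT Lᵢ = 17.4×10⁻⁶×112×380 + 12×10⁻⁶×112×750 = 1.749 mm.
The rigid supports impose zero overall length change; the single axial force P common to all segments must satisfy P Σ Lᵢ/(AᵢEᵢ) = δ_free.
Σ Lᵢ/(AᵢEᵢ) = 380/(1150×124×10³) + 750/(1025×29×10³) = 2.79×10⁻⁵ mm/N.
P = 1.749 / 2.79×10⁻⁵ = 62680 N = 62.68 kN, compressive.

P ≈ 62.7 kN (compressive)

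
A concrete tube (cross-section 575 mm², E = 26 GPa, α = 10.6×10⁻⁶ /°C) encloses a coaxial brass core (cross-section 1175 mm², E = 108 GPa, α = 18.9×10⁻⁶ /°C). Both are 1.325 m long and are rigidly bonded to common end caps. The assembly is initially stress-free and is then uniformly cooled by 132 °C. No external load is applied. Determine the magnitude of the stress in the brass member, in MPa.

Equilibrium of a rigid end plate with no external load gives equal and opposite internal forces ±P in the two members. Since α_{brass} > α_{concrete}, cooling drives the brass into tension and the concrete into compression.
Compatibility of the two members (thermal + elastic change equal): (α₁ − α₂)ΔT = P·[1/(A₁E₁) + 1/(A₂E₂)].
|α₁ − α₂|·ΔT = 8.3×10⁻⁶ × 132 = 0.001096.
1/(A₁E₁) + 1/(A₂E₂) = 1/(575×26×10³) + 1/(1175×108×10³) = 7.477×10⁻⁸ N⁻¹.
P = 0.001096 / 7.477×10⁻⁸ = 14650 N = 14.65 kN.
σ_{brass} = P/A₂ = 14650/1175 = 12.47 MPa, tensile.

σ ≈ 12.5 MPa (tensile)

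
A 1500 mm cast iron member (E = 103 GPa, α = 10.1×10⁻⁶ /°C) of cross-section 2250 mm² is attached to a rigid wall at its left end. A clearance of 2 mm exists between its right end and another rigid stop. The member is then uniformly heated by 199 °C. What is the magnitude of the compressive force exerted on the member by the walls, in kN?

P ≈ 157 kN

If the wall were absent the member would grow by αΔT L = 10.1×10⁻⁶ × 199 × 1500 = 3.015 mm.
The gap closes (δ_free > 2 mm) and the wall then resists a further 3.015 − 2 = 1.015 mm of expansion.
So σ = E(δ_free − g)/L = 103×10³ × 1.015/1500 = 69.69 MPa.
P = σA = 69.69 × 2250 = 156.8 kN.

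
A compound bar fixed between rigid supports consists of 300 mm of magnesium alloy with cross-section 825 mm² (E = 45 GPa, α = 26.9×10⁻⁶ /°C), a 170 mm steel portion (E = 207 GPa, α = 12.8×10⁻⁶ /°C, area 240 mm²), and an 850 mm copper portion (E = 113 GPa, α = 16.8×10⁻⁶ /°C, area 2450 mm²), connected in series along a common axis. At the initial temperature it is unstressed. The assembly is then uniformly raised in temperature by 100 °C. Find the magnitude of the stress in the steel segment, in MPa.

σ ≈ 701 MPa (compressive)

Free thermal expansion of the whole bar: Σ αᵢΔT Lᵢ = 26.9×10⁻⁶×100×300 + 12.8×10⁻⁶×100×170 + 16.8×10⁻⁶×100×850 = 2.453 mm.
The rigid supports impose zero overall length change; the single axial force P common to all segments must satisfy P Σ Lᵢ/(AᵢEᵢ) = δ_free.
The series flexibility is Σ Lᵢ/(AᵢEᵢ) = 300/(825×45×10³) + 170/(240×207×10³) + 850/(2450×113×10³) = 1.457×10⁻⁵ mm/N.
Hence P = δ_free / Σ(L/AE) = 2.453/1.457×10⁻⁵ = 168.3 kN (compressive).
σ_{steel} = P / A = 168300 / 240 = 701.2 MPa.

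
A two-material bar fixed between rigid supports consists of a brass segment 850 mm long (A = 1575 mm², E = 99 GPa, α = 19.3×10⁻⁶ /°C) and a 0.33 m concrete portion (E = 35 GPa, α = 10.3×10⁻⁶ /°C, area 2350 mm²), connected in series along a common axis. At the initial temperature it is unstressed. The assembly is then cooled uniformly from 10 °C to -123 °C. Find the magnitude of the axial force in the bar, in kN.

P ≈ 278 kN (tensile)

If the supports were absent, the total length change would be Σ αᵢΔT Lᵢ = 19.3×10⁻⁶×133×850 + 10.3×10⁻⁶×133×330 = 2.634 mm.
The walls prevent any net length change, so an axial force P (same in every segment) develops. Compatibility: P · Σ Lᵢ/(AᵢEᵢ) = δ_free.
The series flexibility is Σ Lᵢ/(AᵢEᵢ) = 850/(1575×99×10³) + 330/(2350×35×10³) = 9.463×10⁻⁶ mm/N.
P = 2.634 / 9.463×10⁻⁶ = 278300 N = 278.3 kN, tensile.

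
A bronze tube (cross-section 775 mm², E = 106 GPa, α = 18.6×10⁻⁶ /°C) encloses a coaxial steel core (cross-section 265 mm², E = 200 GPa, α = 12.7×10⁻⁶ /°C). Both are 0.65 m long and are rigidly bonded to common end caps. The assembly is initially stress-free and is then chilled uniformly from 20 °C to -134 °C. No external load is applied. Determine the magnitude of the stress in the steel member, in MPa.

Equilibrium of a rigid end plate with no external load gives equal and opposite internal forces ±P in the two members. Since α_{bronze} > α_{steel}, cooling drives the bronze into tension and the steel into compression.
Compatibility of the two members (thermal + elastic change equal): (α₁ − α₂)ΔT = P·[1/(A₁E₁) + 1/(A₂E₂)].
|α₁ − α₂|·ΔT = 5.9×10⁻⁶ × 154 = 0.0009086.
1/(A₁E₁) + 1/(A₂E₂) = 1/(775×106×10³) + 1/(265×200×10³) = 3.104×10⁻⁸ N⁻¹.
So P = 0.0009086 / 3.104×10⁻⁸ = 29.27 kN.
σ_{steel} = P/A₂ = 29270/265 = 110.5 MPa, compressive.

σ ≈ 110 MPa (compressive)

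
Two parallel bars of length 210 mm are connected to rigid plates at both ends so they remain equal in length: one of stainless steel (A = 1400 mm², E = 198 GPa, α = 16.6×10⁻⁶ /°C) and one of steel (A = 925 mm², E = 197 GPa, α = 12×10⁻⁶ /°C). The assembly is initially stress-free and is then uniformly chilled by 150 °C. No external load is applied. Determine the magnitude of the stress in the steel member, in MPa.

σ ≈ 82 MPa (compressive)

Equilibrium of a rigid end plate with no external load gives equal and opposite internal forces ±P in the two members. Since α_{stainless steel} > α_{steel}, cooling drives the stainless steel into tension and the steel into compression.
Compatibility of the two members (thermal + elastic change equal): (α₁ − α₂)ΔT = P·[1/(A₁E₁) + 1/(A₂E₂)].
|α₁ − α₂|·ΔT = 4.6×10⁻⁶ × 150 = 0.00069.
1/(A₁E₁) + 1/(A₂E₂) = 1/(1400×198×10³) + 1/(925×197×10³) = 9.095×10⁻⁹ N⁻¹.
So P = 0.00069 / 9.095×10⁻⁹ = 75.86 kN.
σ_{steel} = P/A₂ = 75860/925 = 82.02 MPa, compressive.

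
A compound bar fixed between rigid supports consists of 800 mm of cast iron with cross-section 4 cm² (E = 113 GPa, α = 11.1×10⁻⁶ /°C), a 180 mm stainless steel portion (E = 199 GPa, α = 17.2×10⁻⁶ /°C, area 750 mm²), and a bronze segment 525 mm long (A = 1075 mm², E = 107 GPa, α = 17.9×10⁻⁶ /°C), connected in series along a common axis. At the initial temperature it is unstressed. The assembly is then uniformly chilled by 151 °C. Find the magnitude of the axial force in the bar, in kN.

P ≈ 138 kN (tensile)

If the supports were absent, the total length change would be Σ αᵢΔT Lᵢ = 11.1×10⁻⁶×151×800 + 17.2×10⁻⁶×151×180 + 17.9×10⁻⁶×151×525 = 3.227 mm.
The rigid supports impose zero overall length change; the single axial force P common to all segments must satisfy P Σ Lᵢ/(AᵢEᵢ) = δ_free.
The series flexibility is Σ Lᵢ/(AᵢEᵢ) = 800/(400×113×10³) + 180/(750×199×10³) + 525/(1075×107×10³) = 2.347×10⁻⁵ mm/N.
P = 3.227 / 2.347×10⁻⁵ = 137500 N = 137.5 kN, tensile.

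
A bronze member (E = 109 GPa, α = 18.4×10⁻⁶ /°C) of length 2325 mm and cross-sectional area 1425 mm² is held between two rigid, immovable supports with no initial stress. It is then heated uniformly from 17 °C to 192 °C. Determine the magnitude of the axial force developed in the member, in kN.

With zero net strain, σ = E·αΔT = 109 GPa × 18.4×10⁻⁶ × 175 = 351 MPa.
Axial force P = σA = 351 × 1425 = 500100 N = 500.1 kN, compressive.

P ≈ 500 kN (compressive)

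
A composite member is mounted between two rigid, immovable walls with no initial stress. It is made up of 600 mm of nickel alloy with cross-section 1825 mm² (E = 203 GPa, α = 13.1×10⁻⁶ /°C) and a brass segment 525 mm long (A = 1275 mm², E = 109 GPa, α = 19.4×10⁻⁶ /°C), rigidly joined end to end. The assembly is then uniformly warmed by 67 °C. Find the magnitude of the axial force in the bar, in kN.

P ≈ 224 kN (compressive)

With the walls removed the bar would change length by δ_free = Σ αᵢΔT Lᵢ = 13.1×10⁻⁶×67×600 + 19.4×10⁻⁶×67×525 = 1.209 mm.
Since the ends are fixed, an axial force P builds up, equal in every segment, with P · Σ Lᵢ/(AᵢEᵢ) = δ_free.
The series flexibility is Σ Lᵢ/(AᵢEᵢ) = 600/(1825×203×10³) + 525/(1275×109×10³) = 5.397×10⁻⁶ mm/N.
P = 1.209 / 5.397×10⁻⁶ = 224000 N = 224 kN, compressive.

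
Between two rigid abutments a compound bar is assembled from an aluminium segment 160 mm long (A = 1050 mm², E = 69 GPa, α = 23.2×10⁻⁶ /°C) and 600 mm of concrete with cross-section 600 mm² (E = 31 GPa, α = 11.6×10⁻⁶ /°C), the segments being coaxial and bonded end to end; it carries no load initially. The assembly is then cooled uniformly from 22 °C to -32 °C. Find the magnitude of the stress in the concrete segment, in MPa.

σ ≈ 27.9 MPa (tensile)

With the walls removed the bar would change length by δ_free = Σ αᵢΔT Lᵢ = 23.2×10⁻⁶×54×160 + 11.6×10⁻⁶×54×600 = 0.5763 mm.
Since the ends are fixed, an axial force P builds up, equal in every segment, with P · Σ Lᵢ/(AᵢEᵢ) = δ_free.
Σ Lᵢ/(AᵢEᵢ) = 160/(1050×69×10³) + 600/(600×31×10³) = 3.447×10⁻⁵ mm/N.
So P = 0.5763 / 3.447×10⁻⁵ = 16.72 kN, tensile.
σ_{concrete} = P / A = 16720 / 600 = 27.87 MPa.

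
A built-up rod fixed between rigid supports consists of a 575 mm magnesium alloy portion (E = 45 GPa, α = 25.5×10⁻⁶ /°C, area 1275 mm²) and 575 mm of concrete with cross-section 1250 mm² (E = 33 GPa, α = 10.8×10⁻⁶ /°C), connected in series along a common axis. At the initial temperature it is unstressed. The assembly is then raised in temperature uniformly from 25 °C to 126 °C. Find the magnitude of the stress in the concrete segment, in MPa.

σ ≈ 70.4 MPa (compressive)

If the supports were absent, the total length change would be Σ αᵢΔT Lᵢ = 25.5×10⁻⁶×101×575 + 10.8×10⁻⁶×101×575 = 2.108 mm.
The rigid supports impose zero overall length change; the single axial force P common to all segments must satisfy P Σ Lᵢ/(AᵢEᵢ) = δ_free.
The series flexibility is Σ Lᵢ/(AᵢEᵢ) = 575/(1275×45×10³) + 575/(1250×33×10³) = 2.396×10⁻⁵ mm/N.
So P = 2.108 / 2.396×10⁻⁵ = 87.98 kN, compressive.
σ_{concrete} = P / A = 87980 / 1250 = 70.38 MPa.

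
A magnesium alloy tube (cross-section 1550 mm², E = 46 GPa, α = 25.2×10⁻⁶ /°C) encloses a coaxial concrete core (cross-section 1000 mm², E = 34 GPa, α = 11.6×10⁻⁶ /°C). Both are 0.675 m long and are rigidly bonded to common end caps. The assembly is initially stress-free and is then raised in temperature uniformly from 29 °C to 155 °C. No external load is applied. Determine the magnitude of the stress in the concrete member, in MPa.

σ ≈ 39.5 MPa (tensile)

Both members must finish at the same length. With the larger α, the magnesium alloy tends to over-expand; the plates restrain it, putting the magnesium alloy in compression and the concrete in tension. With no external load the two internal forces are equal and opposite, magnitude P.
Setting the final lengths equal and cancelling L: (α₁ − α₂)ΔT = P/(A₁E₁) + P/(A₂E₂).
|α₁ − α₂|·ΔT = 13.6×10⁻⁶ × 126 = 0.001714.
1/(A₁E₁) + 1/(A₂E₂) = 1/(1550×46×10³) + 1/(1000×34×10³) = 4.344×10⁻⁸ N⁻¹.
So P = 0.001714 / 4.344×10⁻⁸ = 39.45 kN.
σ_{concrete} = P/A₂ = 39450/1000 = 39.45 MPa, tensile.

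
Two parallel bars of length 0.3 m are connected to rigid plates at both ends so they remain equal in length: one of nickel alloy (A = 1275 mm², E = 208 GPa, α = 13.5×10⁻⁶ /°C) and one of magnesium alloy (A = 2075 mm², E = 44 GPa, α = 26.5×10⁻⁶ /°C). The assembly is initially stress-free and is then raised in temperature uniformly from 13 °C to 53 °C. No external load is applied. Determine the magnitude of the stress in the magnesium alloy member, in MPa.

σ ≈ 17 MPa (compressive)

The magnesium alloy has the larger α, so on heating it would change length more than the nickel alloy if both were free. The rigid plates force a common final length, so the magnesium alloy is put into compression and the nickel alloy into tension, with equal and opposite forces P (no external load).
Equating the net (thermal + elastic) strains gives |α₁ − α₂|·ΔT = P·[1/(A₁E₁) + 1/(A₂E₂)].
|α₁ − α₂|·ΔT = 13×10⁻⁶ × 40 = 0.00052.
1/(A₁E₁) + 1/(A₂E₂) = 1/(1275×208×10³) + 1/(2075×44×10³) = 1.472×10⁻⁸ N⁻¹.
P = 0.00052 / 1.472×10⁻⁸ = 35320 N = 35.32 kN.
σ_{magnesium alloy} = P/A₂ = 35320/2075 = 17.02 MPa, compressive.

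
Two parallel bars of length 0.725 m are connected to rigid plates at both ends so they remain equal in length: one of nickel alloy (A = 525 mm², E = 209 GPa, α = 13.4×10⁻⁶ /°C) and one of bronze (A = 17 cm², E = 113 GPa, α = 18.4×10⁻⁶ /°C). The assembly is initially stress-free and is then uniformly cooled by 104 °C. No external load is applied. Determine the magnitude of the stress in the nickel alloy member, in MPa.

Both members must finish at the same length. With the larger α, the bronze tends to over-contract; the plates restrain it, putting the bronze in tension and the nickel alloy in compression. With no external load the two internal forces are equal and opposite, magnitude P.
Compatibility of the two members (thermal + elastic change equal): (α₁ − α₂)ΔT = P·[1/(A₁E₁) + 1/(A₂E₂)].
|α₁ − α₂|·ΔT = 5×10⁻⁶ × 104 = 0.00052.
1/(A₁E₁) + 1/(A₂E₂) = 1/(525×209×10³) + 1/(1700×113×10³) = 1.432×10⁻⁸ N⁻¹.
P = 0.00052 / 1.432×10⁻⁸ = 36310 N = 36.31 kN.
σ_{nickel alloy} = P/A₁ = 36310/525 = 69.17 MPa, compressive.

σ ≈ 69.2 MPa (compressive)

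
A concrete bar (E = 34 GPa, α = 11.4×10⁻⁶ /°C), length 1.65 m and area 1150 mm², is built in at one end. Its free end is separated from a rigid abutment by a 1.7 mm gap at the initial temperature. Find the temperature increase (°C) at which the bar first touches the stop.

Contact occurs when the free expansion equals the gap: αΔT L = 1.7 mm.
ΔT = 1.7 / (11.4×10⁻⁶ × 1650) = 90.38 °C.

ΔT ≈ 90.4 °C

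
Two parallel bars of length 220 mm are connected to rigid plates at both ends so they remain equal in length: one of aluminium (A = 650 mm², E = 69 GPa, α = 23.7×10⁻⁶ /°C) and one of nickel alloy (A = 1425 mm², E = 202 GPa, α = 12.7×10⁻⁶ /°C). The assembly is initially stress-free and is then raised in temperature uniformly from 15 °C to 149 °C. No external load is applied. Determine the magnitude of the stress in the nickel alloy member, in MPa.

Both members must finish at the same length. With the larger α, the aluminium tends to over-expand; the plates restrain it, putting the aluminium in compression and the nickel alloy in tension. With no external load the two internal forces are equal and opposite, magnitude P.
Compatibility of the two members (thermal + elastic change equal): (α₁ − α₂)ΔT = P·[1/(A₁E₁) + 1/(A₂E₂)].
|α₁ − α₂|·ΔT = 11×10⁻⁶ × 134 = 0.001474.
1/(A₁E₁) + 1/(A₂E₂) = 1/(650×69×10³) + 1/(1425×202×10³) = 2.577×10⁻⁸ N⁻¹.
P = 0.001474 / 2.577×10⁻⁸ = 57200 N = 57.2 kN.
σ_{nickel alloy} = P/A₂ = 57200/1425 = 40.14 MPa, tensile.

σ ≈ 40.1 MPa (tensile)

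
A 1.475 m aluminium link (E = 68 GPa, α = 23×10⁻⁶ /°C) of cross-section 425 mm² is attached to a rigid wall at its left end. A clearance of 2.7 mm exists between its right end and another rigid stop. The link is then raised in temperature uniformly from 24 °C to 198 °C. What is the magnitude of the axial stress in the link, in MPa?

σ ≈ 148 MPa (compressive)

Free thermal elongation = αΔT L = 23×10⁻⁶ × 174 × 1475 = 5.903 mm.
After closing the 2.7 mm clearance, 5.903 − 2.7 = 3.203 mm of expansion remains to be suppressed by the wall.
So σ = E(δ_free − g)/L = 68×10³ × 3.203/1475 = 147.7 MPa.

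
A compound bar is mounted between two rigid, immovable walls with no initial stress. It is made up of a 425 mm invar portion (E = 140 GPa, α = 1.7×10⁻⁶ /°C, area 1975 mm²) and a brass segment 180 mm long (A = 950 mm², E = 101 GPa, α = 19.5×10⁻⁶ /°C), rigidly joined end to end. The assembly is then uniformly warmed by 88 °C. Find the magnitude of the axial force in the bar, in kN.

P ≈ 109 kN (compressive)

With the walls removed the bar would change length by δ_free = Σ αᵢΔT Lᵢ = 1.7×10⁻⁶×88×425 + 19.5×10⁻⁶×88×180 = 0.3725 mm.
The walls prevent any net length change, so an axial force P (same in every segment) develops. Compatibility: P · Σ Lᵢ/(AᵢEᵢ) = δ_free.
The series flexibility is Σ Lᵢ/(AᵢEᵢ) = 425/(1975×140×10³) + 180/(950×101×10³) = 3.413×10⁻⁶ mm/N.
Hence P = δ_free / Σ(L/AE) = 0.3725/3.413×10⁻⁶ = 109.1 kN (compressive).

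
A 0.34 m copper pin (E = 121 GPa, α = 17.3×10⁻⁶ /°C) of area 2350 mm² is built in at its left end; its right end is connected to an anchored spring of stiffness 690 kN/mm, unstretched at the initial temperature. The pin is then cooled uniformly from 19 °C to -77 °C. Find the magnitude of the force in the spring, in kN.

Free thermal contraction: δ_free = αΔT L = 17.3×10⁻⁶ × 96 × 340 = 0.5647 mm.
Let P be the tensile force in the spring. The pin extends elastically by PL/(AE) and the spring stretches by P/k; together these equal δ_free.
So P = δ_free / [L/(AE) + 1/k] = 0.5647 / [ 340/(2350×121×10³) + 1/(690×10³) ].
P = 0.5647 / 2.645×10⁻⁶ = 213500 N.

P ≈ 213 kN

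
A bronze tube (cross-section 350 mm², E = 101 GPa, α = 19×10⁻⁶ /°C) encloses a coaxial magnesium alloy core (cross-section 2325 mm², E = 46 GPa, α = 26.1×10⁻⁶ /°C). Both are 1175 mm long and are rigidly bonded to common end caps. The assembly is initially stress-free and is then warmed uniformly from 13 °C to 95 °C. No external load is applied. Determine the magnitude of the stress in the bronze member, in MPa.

σ ≈ 44.2 MPa (tensile)

The magnesium alloy has the larger α, so on heating it would change length more than the bronze if both were free. The rigid plates force a common final length, so the magnesium alloy is put into compression and the bronze into tension, with equal and opposite forces P (no external load).
Compatibility of the two members (thermal + elastic change equal): (α₁ − α₂)ΔT = P·[1/(A₁E₁) + 1/(A₂E₂)].
|α₁ − α₂|·ΔT = 7.1×10⁻⁶ × 82 = 0.0005822.
1/(A₁E₁) + 1/(A₂E₂) = 1/(350×101×10³) + 1/(2325×46×10³) = 3.764×10⁻⁸ N⁻¹.
P = 0.0005822 / 3.764×10⁻⁸ = 15470 N = 15.47 kN.
σ_{bronze} = P/A₁ = 15470/350 = 44.19 MPa, tensile.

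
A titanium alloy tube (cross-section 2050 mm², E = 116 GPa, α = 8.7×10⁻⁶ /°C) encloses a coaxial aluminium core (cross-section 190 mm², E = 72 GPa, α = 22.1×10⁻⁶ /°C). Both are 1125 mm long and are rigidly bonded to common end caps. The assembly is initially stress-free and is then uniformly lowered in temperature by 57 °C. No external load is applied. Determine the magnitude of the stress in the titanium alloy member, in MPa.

Both members must finish at the same length. With the larger α, the aluminium tends to over-contract; the plates restrain it, putting the aluminium in tension and the titanium alloy in compression. With no external load the two internal forces are equal and opposite, magnitude P.
Setting the final lengths equal and cancelling L: (α₁ − α₂)ΔT = P/(A₁E₁) + P/(A₂E₂).
|α₁ − α₂|·ΔT = 13.4×10⁻⁶ × 57 = 0.0007638.
1/(A₁E₁) + 1/(A₂E₂) = 1/(2050×116×10³) + 1/(190×72×10³) = 7.73×10⁻⁸ N⁻¹.
So P = 0.0007638 / 7.73×10⁻⁸ = 9.88 kN.
σ_{titanium alloy} = P/A₁ = 9880/2050 = 4.82 MPa, compressive.

σ ≈ 4.82 MPa (compressive)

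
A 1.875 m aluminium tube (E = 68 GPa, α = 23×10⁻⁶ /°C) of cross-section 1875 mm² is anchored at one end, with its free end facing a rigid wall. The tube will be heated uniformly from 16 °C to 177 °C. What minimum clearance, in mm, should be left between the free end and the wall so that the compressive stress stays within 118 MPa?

With no wall the tube would lengthen by αΔT L = 23×10⁻⁶ × 161 × 1875 = 6.943 mm.
A stress of 118 MPa corresponds to the wall pushing the tube back by σL/E = 118×1875/(68×10³) = 3.254 mm.
The gap must absorb the remainder: g_min = 6.943 − 3.254 = 3.689 mm.

g ≈ 3.69 mm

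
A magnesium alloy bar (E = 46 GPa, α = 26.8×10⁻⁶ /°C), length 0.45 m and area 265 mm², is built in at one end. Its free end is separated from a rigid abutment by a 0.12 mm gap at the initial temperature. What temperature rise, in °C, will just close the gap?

ΔT ≈ 9.95 °C

Contact occurs when the free expansion equals the gap: αΔT L = 0.12 mm.
ΔT = 0.12 / (26.8×10⁻⁶ × 450) = 9.95 °C.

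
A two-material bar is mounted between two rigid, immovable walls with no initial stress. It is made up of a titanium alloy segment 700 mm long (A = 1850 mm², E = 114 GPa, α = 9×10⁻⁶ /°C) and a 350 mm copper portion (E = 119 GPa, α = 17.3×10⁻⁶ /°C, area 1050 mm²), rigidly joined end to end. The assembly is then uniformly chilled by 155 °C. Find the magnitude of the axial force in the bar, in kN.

Free thermal contraction of the whole bar: Σ αᵢΔT Lᵢ = 9×10⁻⁶×155×700 + 17.3×10⁻⁶×155×350 = 1.915 mm.
The walls prevent any net length change, so an axial force P (same in every segment) develops. Compatibility: P · Σ Lᵢ/(AᵢEᵢ) = δ_free.
Σ Lᵢ/(AᵢEᵢ) = 700/(1850×114×10³) + 350/(1050×119×10³) = 6.12×10⁻⁶ mm/N.
So P = 1.915 / 6.12×10⁻⁶ = 312.9 kN, tensile.

P ≈ 313 kN (tensile)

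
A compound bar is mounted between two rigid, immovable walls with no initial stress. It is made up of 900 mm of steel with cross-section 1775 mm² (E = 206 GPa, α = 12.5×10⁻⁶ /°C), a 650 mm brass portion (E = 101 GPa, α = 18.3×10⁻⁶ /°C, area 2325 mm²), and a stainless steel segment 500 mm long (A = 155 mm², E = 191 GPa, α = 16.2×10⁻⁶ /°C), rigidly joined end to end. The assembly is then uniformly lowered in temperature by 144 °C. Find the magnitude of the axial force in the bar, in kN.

P ≈ 203 kN (tensile)

If the supports were absent, the total length change would be Σ αᵢΔT Lᵢ = 12.5×10⁻⁶×144×900 + 18.3×10⁻⁶×144×650 + 16.2×10⁻⁶×144×500 = 4.499 mm.
The rigid supports impose zero overall length change; the single axial force P common to all segments must satisfy P Σ Lᵢ/(AᵢEᵢ) = δ_free.
Σ Lᵢ/(AᵢEᵢ) = 900/(1775×206×10³) + 650/(2325×101×10³) + 500/(155×191×10³) = 2.212×10⁻⁵ mm/N.
Hence P = δ_free / Σ(L/AE) = 4.499/2.212×10⁻⁵ = 203.4 kN (tensile).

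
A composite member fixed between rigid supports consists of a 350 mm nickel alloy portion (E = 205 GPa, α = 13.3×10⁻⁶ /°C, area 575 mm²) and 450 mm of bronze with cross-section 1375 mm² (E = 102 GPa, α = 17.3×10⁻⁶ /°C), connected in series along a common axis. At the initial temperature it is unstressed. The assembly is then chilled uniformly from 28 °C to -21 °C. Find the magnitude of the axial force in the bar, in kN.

Free thermal contraction of the whole bar: Σ αᵢΔT Lᵢ = 13.3×10⁻⁶×49×350 + 17.3×10⁻⁶×49×450 = 0.6096 mm.
The rigid supports impose zero overall length change; the single axial force P common to all segments must satisfy P Σ Lᵢ/(AᵢEᵢ) = δ_free.
The series flexibility is Σ Lᵢ/(AᵢEᵢ) = 350/(575×205×10³) + 450/(1375×102×10³) = 6.178×10⁻⁶ mm/N.
So P = 0.6096 / 6.178×10⁻⁶ = 98.67 kN, tensile.

P ≈ 98.7 kN (tensile)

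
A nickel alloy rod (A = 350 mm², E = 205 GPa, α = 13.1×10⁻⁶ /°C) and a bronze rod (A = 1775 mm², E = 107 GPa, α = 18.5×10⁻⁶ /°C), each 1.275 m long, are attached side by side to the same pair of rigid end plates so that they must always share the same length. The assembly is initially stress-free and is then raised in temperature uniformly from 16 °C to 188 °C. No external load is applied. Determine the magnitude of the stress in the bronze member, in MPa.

σ ≈ 27.2 MPa (compressive)

Both members must finish at the same length. With the larger α, the bronze tends to over-expand; the plates restrain it, putting the bronze in compression and the nickel alloy in tension. With no external load the two internal forces are equal and opposite, magnitude P.
Equating the net (thermal + elastic) strains gives |α₁ − α₂|·ΔT = P·[1/(A₁E₁) + 1/(A₂E₂)].
|α₁ − α₂|·ΔT = 5.4×10⁻⁶ × 172 = 0.0009288.
1/(A₁E₁) + 1/(A₂E₂) = 1/(350×205×10³) + 1/(1775×107×10³) = 1.92×10⁻⁸ N⁻¹.
So P = 0.0009288 / 1.92×10⁻⁸ = 48.37 kN.
σ_{bronze} = P/A₂ = 48370/1775 = 27.25 MPa, compressive.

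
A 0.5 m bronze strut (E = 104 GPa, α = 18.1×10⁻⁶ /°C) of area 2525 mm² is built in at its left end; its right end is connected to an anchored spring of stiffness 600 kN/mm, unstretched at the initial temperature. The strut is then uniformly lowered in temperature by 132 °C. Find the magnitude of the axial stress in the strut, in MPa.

σ ≈ 132 MPa (tensile)

Free thermal contraction: δ_free = αΔT L = 18.1×10⁻⁶ × 132 × 500 = 1.195 mm.
Let P be the tensile force in the spring. The strut extends elastically by PL/(AE) and the spring stretches by P/k; together these equal δ_free.
So P = δ_free / [L/(AE) + 1/k] = 1.195 / [ 500/(2525×104×10³) + 1/(600×10³) ].
P = 1.195 / 3.571×10⁻⁶ = 334600 N.
σ = P/A = 334600/2525 = 132.5 MPa.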